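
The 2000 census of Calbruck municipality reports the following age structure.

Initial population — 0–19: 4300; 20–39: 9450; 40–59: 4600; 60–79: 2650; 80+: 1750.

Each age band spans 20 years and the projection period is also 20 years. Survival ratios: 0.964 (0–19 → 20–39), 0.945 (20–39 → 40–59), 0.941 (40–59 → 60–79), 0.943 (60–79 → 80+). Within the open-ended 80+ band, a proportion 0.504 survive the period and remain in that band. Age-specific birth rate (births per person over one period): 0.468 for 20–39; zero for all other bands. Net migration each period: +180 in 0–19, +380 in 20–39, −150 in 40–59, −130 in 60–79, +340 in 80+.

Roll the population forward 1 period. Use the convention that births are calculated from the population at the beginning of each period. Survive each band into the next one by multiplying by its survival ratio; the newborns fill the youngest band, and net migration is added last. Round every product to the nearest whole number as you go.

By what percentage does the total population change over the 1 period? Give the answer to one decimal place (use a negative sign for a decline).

13.5

Period 1:
Births: 9450 × 0.468 = 4423
20–39: 4300 × 0.964 = 4145
40–59: 9450 × 0.945 = 8930
60–79: 4600 × 0.941 = 4329
80+: 2650 × 0.943 + 1750 × 0.504 = 2499 + 882 = 3381
Net migration: 0–19 + 180 → 4603; 20–39 + 380 → 4525; 40–59 − 150 → 8780; 60–79 − 130 → 4199; 80+ + 340 → 3721
Population now: 0–19=4603, 20–39=4525, 40–59=8780, 60–79=4199, 80+=3721
Total: 22750 → 25828; change = 3078; percentage change = 13.5%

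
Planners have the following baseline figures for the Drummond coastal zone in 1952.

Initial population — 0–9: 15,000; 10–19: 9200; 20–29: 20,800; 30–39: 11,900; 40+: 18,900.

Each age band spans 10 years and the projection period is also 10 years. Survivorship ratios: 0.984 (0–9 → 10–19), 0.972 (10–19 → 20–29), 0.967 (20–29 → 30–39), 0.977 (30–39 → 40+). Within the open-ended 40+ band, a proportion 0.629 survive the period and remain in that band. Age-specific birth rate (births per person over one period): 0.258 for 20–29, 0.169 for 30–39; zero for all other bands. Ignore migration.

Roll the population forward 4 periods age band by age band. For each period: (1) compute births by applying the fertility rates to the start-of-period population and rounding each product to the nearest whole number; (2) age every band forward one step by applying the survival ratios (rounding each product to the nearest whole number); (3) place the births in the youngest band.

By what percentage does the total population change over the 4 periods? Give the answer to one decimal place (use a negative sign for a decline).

[period 1]
Births: 20800 × 0.258 = 5366 ; 11900 × 0.169 = 2011 — total 7377
10–19: 15000 × 0.984 = 14760
20–29: 9200 × 0.972 = 8942
30–39: 20800 × 0.967 = 20114
40+: 11900 × 0.977 + 18900 × 0.629 = 11626 + 11888 = 23514
Population now: 0–9=7377, 10–19=14760, 20–29=8942, 30–39=20114, 40+=23514
[period 2]
Births: 8942 × 0.258 = 2307 ; 20114 × 0.169 = 3399 — total 5706
10–19: 7377 × 0.984 = 7259
20–29: 14760 × 0.972 = 14347
30–39: 8942 × 0.967 = 8647
40+: 20114 × 0.977 + 23514 × 0.629 = 19651 + 14790 = 34441
Population now: 0–9=5706, 10–19=7259, 20–29=14347, 30–39=8647, 40+=34441
[period 3]
Births: 14347 × 0.258 = 3702 ; 8647 × 0.169 = 1461 — total 5163
10–19: 5706 × 0.984 = 5615
20–29: 7259 × 0.972 = 7056
30–39: 14347 × 0.967 = 13874
40+: 8647 × 0.977 + 34441 × 0.629 = 8448 + 21663 = 30111
Population now: 0–9=5163, 10–19=5615, 20–29=7056, 30–39=13874, 40+=30111
[period 4]
Births: 7056 × 0.258 = 1820 ; 13874 × 0.169 = 2345 — total 4165
10–19: 5163 × 0.984 = 5080
20–29: 5615 × 0.972 = 5458
30–39: 7056 × 0.967 = 6823
40+: 13874 × 0.977 + 30111 × 0.629 = 13555 + 18940 = 32495
Population now: 0–9=4165, 10–19=5080, 20–29=5458, 30–39=6823, 40+=32495
Total: 75800 → 54021; change = -21779; percentage change = -28.7%

-28.7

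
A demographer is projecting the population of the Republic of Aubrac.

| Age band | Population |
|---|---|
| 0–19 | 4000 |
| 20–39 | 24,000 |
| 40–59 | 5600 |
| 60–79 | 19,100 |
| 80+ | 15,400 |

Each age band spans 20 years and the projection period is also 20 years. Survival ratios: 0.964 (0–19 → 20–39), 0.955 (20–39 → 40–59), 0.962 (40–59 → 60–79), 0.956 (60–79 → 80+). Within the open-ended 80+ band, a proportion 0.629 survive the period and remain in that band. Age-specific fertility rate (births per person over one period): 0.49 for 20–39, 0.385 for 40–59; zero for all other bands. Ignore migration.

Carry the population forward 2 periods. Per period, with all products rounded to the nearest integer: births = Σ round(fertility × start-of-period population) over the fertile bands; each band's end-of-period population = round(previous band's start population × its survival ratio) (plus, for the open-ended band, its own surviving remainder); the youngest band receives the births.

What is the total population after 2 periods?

72588

Call the bands 1 to 5, youngest first.
After projecting period 1:
Births: 24000 × 0.49 = 11760  |  5600 × 0.385 = 2156 — total 13916
Band 2: 4000 × 0.964 = 3856
Band 3: 24000 × 0.955 = 22920
Band 4: 5600 × 0.962 = 5387
Band 5: 19100 × 0.956 + 15400 × 0.629 = 18260 + 9687 = 27947
End of period: [13916, 3856, 22920, 5387, 27947]
After projecting period 2:
Births: 3856 × 0.49 = 1889  |  22920 × 0.385 = 8824 — total 10713
Band 2: 13916 × 0.964 = 13415
Band 3: 3856 × 0.955 = 3682
Band 4: 22920 × 0.962 = 22049
Band 5: 5387 × 0.956 + 27947 × 0.629 = 5150 + 17579 = 22729
End of period: [10713, 13415, 3682, 22049, 22729]
Total after period 2: 10713 + 13415 + 3682 + 22049 + 22729 = 72588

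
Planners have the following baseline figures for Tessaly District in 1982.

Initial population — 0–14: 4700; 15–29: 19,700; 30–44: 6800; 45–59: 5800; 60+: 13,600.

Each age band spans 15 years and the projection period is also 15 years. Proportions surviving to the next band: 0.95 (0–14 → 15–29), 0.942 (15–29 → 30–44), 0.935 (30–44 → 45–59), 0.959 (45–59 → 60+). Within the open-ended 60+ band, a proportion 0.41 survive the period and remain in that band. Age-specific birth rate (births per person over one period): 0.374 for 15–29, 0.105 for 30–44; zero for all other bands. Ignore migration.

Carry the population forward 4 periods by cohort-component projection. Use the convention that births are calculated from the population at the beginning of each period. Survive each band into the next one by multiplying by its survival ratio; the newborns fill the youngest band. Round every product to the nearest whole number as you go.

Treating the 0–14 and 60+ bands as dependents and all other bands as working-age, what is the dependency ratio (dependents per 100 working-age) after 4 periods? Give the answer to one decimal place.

— Period 1 —
Births: 19700 * 0.374 = 7368  |  6800 * 0.105 = 714 → 8082
15–29: 4700 * 0.95 = 4465
30–44: 19700 * 0.942 = 18557
45–59: 6800 * 0.935 = 6358
60+: 5800 * 0.959 + 13600 * 0.41 = 5562 + 5576 = 11138
→ [8082, 4465, 18557, 6358, 11138]
— Period 2 —
Births: 4465 * 0.374 = 1670  |  18557 * 0.105 = 1948 → 3618
15–29: 8082 * 0.95 = 7678
30–44: 4465 * 0.942 = 4206
45–59: 18557 * 0.935 = 17351
60+: 6358 * 0.959 + 11138 * 0.41 = 6097 + 4567 = 10664
→ [3618, 7678, 4206, 17351, 10664]
— Period 3 —
Births: 7678 * 0.374 = 2872  |  4206 * 0.105 = 442 → 3314
15–29: 3618 * 0.95 = 3437
30–44: 7678 * 0.942 = 7233
45–59: 4206 * 0.935 = 3933
60+: 17351 * 0.959 + 10664 * 0.41 = 16640 + 4372 = 21012
→ [3314, 3437, 7233, 3933, 21012]
— Period 4 —
Births: 3437 * 0.374 = 1285  |  7233 * 0.105 = 759 → 2044
15–29: 3314 * 0.95 = 3148
30–44: 3437 * 0.942 = 3238
45–59: 7233 * 0.935 = 6763
60+: 3933 * 0.959 + 21012 * 0.41 = 3772 + 8615 = 12387
→ [2044, 3148, 3238, 6763, 12387]
Dependents (band 0–14 + band 60+) = 2044 + 12387 = 14431; working-age = 13149; ratio = 14431/13149 × 100 = 109.7

109.7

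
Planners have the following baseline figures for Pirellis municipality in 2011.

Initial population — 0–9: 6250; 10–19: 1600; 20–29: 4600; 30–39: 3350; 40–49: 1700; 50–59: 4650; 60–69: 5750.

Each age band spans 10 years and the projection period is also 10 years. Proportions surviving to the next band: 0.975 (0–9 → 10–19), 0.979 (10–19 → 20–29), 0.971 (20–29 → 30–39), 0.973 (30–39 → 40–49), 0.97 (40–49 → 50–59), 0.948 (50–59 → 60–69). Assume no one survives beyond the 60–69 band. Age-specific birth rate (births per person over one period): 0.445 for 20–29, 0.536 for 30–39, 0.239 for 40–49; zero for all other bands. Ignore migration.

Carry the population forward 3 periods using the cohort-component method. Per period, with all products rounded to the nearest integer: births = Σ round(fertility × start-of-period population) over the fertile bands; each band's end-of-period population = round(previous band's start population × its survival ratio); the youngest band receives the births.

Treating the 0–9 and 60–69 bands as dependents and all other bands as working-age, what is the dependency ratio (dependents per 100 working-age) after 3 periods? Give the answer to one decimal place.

38.9

Call the bands 1 to 7, youngest first.
[period 1]
Births: 4600 × 0.445 = 2047 ; 3350 × 0.536 = 1796 ; 1700 × 0.239 = 406 — total 4249
Band 2: 6250 × 0.975 = 6094
Band 3: 1600 × 0.979 = 1566
Band 4: 4600 × 0.971 = 4467
Band 5: 3350 × 0.973 = 3260
Band 6: 1700 × 0.97 = 1649
Band 7: 4650 × 0.948 = 4408
→ [4249, 6094, 1566, 4467, 3260, 1649, 4408]
[period 2]
Births: 1566 × 0.445 = 697 ; 4467 × 0.536 = 2394 ; 3260 × 0.239 = 779 — total 3870
Band 2: 4249 × 0.975 = 4143
Band 3: 6094 × 0.979 = 5966
Band 4: 1566 × 0.971 = 1521
Band 5: 4467 × 0.973 = 4346
Band 6: 3260 × 0.97 = 3162
Band 7: 1649 × 0.948 = 1563
→ [3870, 4143, 5966, 1521, 4346, 3162, 1563]
[period 3]
Births: 5966 × 0.445 = 2655 ; 1521 × 0.536 = 815 ; 4346 × 0.239 = 1039 — total 4509
Band 2: 3870 × 0.975 = 3773
Band 3: 4143 × 0.979 = 4056
Band 4: 5966 × 0.971 = 5793
Band 5: 1521 × 0.973 = 1480
Band 6: 4346 × 0.97 = 4216
Band 7: 3162 × 0.948 = 2998
→ [4509, 3773, 4056, 5793, 1480, 4216, 2998]
Dependents (band 0–9 + band 60–69) = 4509 + 2998 = 7507; working-age = 19318; ratio = 7507/19318 × 100 = 38.9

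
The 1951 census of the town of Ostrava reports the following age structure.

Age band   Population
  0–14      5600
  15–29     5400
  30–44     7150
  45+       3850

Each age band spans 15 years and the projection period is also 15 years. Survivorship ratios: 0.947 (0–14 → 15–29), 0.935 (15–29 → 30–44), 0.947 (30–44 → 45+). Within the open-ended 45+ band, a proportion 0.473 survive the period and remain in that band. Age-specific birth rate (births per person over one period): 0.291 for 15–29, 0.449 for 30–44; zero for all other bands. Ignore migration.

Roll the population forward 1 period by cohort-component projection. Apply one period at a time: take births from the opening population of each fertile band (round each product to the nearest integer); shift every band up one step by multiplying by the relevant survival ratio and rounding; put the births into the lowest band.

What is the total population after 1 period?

23725

Period 1:
Births: 5400 × 0.291 = 1571, 7150 × 0.449 = 3210 → 4781
15–29: 5600 × 0.947 = 5303
30–44: 5400 × 0.935 = 5049
45+: 7150 × 0.947 + 3850 × 0.473 = 6771 + 1821 = 8592
End of period: [4781, 5303, 5049, 8592]
Total after period 1: 4781 + 5303 + 5049 + 8592 = 23725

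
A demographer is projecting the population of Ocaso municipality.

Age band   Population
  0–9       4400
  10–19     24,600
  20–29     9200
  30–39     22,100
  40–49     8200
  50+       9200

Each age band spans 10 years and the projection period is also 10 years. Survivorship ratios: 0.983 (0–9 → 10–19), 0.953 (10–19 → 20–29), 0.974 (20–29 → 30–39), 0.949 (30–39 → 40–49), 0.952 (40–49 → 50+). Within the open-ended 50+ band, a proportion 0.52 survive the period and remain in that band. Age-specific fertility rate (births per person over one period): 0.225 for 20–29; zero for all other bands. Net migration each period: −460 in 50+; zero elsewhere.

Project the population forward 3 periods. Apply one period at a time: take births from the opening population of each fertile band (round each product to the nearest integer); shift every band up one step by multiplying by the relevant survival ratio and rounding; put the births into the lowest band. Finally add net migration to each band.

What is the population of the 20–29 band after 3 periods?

1939

Period 1.
Births: 9200 × 0.225 = 2070
10–19: 4400 × 0.983 = 4325
20–29: 24600 × 0.953 = 23444
30–39: 9200 × 0.974 = 8961
40–49: 22100 × 0.949 = 20973
50+: 8200 × 0.952 + 9200 × 0.52 = 7806 + 4784 = 12590
Net migration: 50+ − 460 → 12130
Population now: 0–9=2070, 10–19=4325, 20–29=23444, 30–39=8961, 40–49=20973, 50+=12130
Period 2.
Births: 23444 × 0.225 = 5275
10–19: 2070 × 0.983 = 2035
20–29: 4325 × 0.953 = 4122
30–39: 23444 × 0.974 = 22834
40–49: 8961 × 0.949 = 8504
50+: 20973 × 0.952 + 12130 × 0.52 = 19966 + 6308 = 26274
Net migration: 50+ − 460 → 25814
Population now: 0–9=5275, 10–19=2035, 20–29=4122, 30–39=22834, 40–49=8504, 50+=25814
Period 3.
Births: 4122 × 0.225 = 927
10–19: 5275 × 0.983 = 5185
20–29: 2035 × 0.953 = 1939
30–39: 4122 × 0.974 = 4015
40–49: 22834 × 0.949 = 21669
50+: 8504 × 0.952 + 25814 × 0.52 = 8096 + 13423 = 21519
Net migration: 50+ − 460 → 21059
Population now: 0–9=927, 10–19=5185, 20–29=1939, 30–39=4015, 40–49=21669, 50+=21059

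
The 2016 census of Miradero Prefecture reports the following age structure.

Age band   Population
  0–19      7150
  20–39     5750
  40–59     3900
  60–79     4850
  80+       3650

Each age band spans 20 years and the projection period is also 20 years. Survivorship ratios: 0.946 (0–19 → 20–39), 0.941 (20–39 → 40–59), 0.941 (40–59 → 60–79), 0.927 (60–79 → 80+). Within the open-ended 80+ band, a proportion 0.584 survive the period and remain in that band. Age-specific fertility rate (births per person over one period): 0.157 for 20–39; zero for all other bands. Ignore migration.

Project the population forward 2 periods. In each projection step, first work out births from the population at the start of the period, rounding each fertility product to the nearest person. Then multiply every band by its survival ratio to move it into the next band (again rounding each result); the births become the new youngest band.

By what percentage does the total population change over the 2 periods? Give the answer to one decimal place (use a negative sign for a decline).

Numbering the bands 1..5 from youngest to oldest:
Period 1:
Births: 5750 × 0.157 = 903
Band 2: 7150 × 0.946 = 6764
Band 3: 5750 × 0.941 = 5411
Band 4: 3900 × 0.941 = 3670
Band 5: 4850 × 0.927 + 3650 × 0.584 = 4496 + 2132 = 6628
Giving 903 / 6764 / 5411 / 3670 / 6628.
Period 2:
Births: 6764 × 0.157 = 1062
Band 2: 903 × 0.946 = 854
Band 3: 6764 × 0.941 = 6365
Band 4: 5411 × 0.941 = 5092
Band 5: 3670 × 0.927 + 6628 × 0.584 = 3402 + 3871 = 7273
Giving 1062 / 854 / 6365 / 5092 / 7273.
Total: 25300 → 20646; change = -4654; percentage change = -18.4%

-18.4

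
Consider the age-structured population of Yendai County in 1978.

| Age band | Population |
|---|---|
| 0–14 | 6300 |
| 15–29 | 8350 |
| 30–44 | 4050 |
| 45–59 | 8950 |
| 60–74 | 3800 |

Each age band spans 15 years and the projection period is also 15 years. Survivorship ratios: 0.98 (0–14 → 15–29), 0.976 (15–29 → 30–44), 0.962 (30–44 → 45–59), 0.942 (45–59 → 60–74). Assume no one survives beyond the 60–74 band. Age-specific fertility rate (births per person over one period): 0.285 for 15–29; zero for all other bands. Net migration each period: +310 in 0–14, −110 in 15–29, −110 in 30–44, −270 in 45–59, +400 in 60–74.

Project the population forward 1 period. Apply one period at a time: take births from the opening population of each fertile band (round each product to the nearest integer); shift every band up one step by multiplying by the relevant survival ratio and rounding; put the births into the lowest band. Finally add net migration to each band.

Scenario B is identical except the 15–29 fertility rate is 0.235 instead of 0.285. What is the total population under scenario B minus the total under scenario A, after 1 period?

-418

Call the groups 1 to 5, youngest first.
Period 1.
Births: 8350 × 0.285 = 2380
Group 2: 6300 × 0.98 = 6174
Group 3: 8350 × 0.976 = 8150
Group 4: 4050 × 0.962 = 3896
Group 5: 8950 × 0.942 = 8431
Net migration: Group 1 + 310 → 2690; Group 2 − 110 → 6064; Group 3 − 110 → 8040; Group 4 − 270 → 3626; Group 5 + 400 → 8831
Giving 2690 / 6064 / 8040 / 3626 / 8831.
Scenario A total after 1 period: 29251
Scenario B projection —
Period 1.
Births: 8350 × 0.235 = 1962
Group 2: 6300 × 0.98 = 6174
Group 3: 8350 × 0.976 = 8150
Group 4: 4050 × 0.962 = 3896
Group 5: 8950 × 0.942 = 8431
Net migration: Group 1 + 310 → 2272; Group 2 − 110 → 6064; Group 3 − 110 → 8040; Group 4 − 270 → 3626; Group 5 + 400 → 8831
Giving 2272 / 6064 / 8040 / 3626 / 8831.
Scenario B total after 1 period: 28833
Difference B − A = 28833 − 29251 = -418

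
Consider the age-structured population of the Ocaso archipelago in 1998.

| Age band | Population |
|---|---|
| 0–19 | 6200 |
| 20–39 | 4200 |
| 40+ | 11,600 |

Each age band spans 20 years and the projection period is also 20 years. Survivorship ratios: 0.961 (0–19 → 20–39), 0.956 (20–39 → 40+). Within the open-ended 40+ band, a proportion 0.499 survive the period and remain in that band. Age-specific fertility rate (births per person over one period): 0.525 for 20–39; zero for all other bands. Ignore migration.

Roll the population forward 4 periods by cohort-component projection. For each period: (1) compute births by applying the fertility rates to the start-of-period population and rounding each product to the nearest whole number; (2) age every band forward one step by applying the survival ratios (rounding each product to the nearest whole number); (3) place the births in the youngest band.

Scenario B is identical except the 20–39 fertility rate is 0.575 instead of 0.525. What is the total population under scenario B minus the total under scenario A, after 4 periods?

[period 1]
Births: 4200 × 0.525 = 2205
20–39: 6200 × 0.961 = 5958
40+: 4200 × 0.956 + 11600 × 0.499 = 4015 + 5788 = 9803
Population now: 0–19=2205, 20–39=5958, 40+=9803
[period 2]
Births: 5958 × 0.525 = 3128
20–39: 2205 × 0.961 = 2119
40+: 5958 × 0.956 + 9803 × 0.499 = 5696 + 4892 = 10588
Population now: 0–19=3128, 20–39=2119, 40+=10588
[period 3]
Births: 2119 × 0.525 = 1112
20–39: 3128 × 0.961 = 3006
40+: 2119 × 0.956 + 10588 × 0.499 = 2026 + 5283 = 7309
Population now: 0–19=1112, 20–39=3006, 40+=7309
[period 4]
Births: 3006 × 0.525 = 1578
20–39: 1112 × 0.961 = 1069
40+: 3006 × 0.956 + 7309 × 0.499 = 2874 + 3647 = 6521
Population now: 0–19=1578, 20–39=1069, 40+=6521
Scenario A total after 4 periods: 9168
Scenario B projection —
[period 1]
Births: 4200 × 0.575 = 2415
20–39: 6200 × 0.961 = 5958
40+: 4200 × 0.956 + 11600 × 0.499 = 4015 + 5788 = 9803
Population now: 0–19=2415, 20–39=5958, 40+=9803
[period 2]
Births: 5958 × 0.575 = 3426
20–39: 2415 × 0.961 = 2321
40+: 5958 × 0.956 + 9803 × 0.499 = 5696 + 4892 = 10588
Population now: 0–19=3426, 20–39=2321, 40+=10588
[period 3]
Births: 2321 × 0.575 = 1335
20–39: 3426 × 0.961 = 3292
40+: 2321 × 0.956 + 10588 × 0.499 = 2219 + 5283 = 7502
Population now: 0–19=1335, 20–39=3292, 40+=7502
[period 4]
Births: 3292 × 0.575 = 1893
20–39: 1335 × 0.961 = 1283
40+: 3292 × 0.956 + 7502 × 0.499 = 3147 + 3743 = 6890
Population now: 0–19=1893, 20–39=1283, 40+=6890
Scenario B total after 4 periods: 10066
Difference B − A = 10066 − 9168 = 898

898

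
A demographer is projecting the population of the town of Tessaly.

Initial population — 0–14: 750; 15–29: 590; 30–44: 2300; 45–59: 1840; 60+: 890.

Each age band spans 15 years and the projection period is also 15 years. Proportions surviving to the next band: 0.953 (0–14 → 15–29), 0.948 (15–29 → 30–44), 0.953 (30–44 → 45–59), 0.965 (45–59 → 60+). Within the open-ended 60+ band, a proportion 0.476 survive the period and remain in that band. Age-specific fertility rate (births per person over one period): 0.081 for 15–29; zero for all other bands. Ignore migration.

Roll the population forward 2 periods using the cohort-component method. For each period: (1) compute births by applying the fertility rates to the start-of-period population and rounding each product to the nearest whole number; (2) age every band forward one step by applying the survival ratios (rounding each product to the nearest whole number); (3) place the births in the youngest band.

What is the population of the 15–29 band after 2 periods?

Numbering the bands 1..5 from youngest to oldest:
After projecting period 1:
Births: 590 * 0.081 = 48
Band 2: 750 * 0.953 = 715
Band 3: 590 * 0.948 = 559
Band 4: 2300 * 0.953 = 2192
Band 5: 1840 * 0.965 + 890 * 0.476 = 1776 + 424 = 2200
Population now: 0–14=48, 15–29=715, 30–44=559, 45–59=2192, 60+=2200
After projecting period 2:
Births: 715 * 0.081 = 58
Band 2: 48 * 0.953 = 46
Band 3: 715 * 0.948 = 678
Band 4: 559 * 0.953 = 533
Band 5: 2192 * 0.965 + 2200 * 0.476 = 2115 + 1047 = 3162
Population now: 0–14=58, 15–29=46, 30–44=678, 45–59=533, 60+=3162

46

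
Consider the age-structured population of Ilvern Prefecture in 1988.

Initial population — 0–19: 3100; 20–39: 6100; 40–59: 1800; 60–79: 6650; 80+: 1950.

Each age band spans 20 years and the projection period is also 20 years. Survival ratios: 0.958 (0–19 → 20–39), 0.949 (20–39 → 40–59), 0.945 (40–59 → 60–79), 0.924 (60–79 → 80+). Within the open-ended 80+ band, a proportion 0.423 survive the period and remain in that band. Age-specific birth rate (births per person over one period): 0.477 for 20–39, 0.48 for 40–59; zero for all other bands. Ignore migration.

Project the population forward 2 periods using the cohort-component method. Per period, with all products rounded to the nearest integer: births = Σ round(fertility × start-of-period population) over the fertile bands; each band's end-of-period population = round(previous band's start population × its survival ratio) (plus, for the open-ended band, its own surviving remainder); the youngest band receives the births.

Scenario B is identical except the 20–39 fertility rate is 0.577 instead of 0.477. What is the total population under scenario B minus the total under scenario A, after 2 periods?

Period 1.
Births: 6100 × 0.477 = 2910, 1800 × 0.48 = 864 — total 3774
20–39: 3100 × 0.958 = 2970
40–59: 6100 × 0.949 = 5789
60–79: 1800 × 0.945 = 1701
80+: 6650 × 0.924 + 1950 × 0.423 = 6145 + 825 = 6970
Population now: 0–19=3774, 20–39=2970, 40–59=5789, 60–79=1701, 80+=6970
Period 2.
Births: 2970 × 0.477 = 1417, 5789 × 0.48 = 2779 — total 4196
20–39: 3774 × 0.958 = 3615
40–59: 2970 × 0.949 = 2819
60–79: 5789 × 0.945 = 5471
80+: 1701 × 0.924 + 6970 × 0.423 = 1572 + 2948 = 4520
Population now: 0–19=4196, 20–39=3615, 40–59=2819, 60–79=5471, 80+=4520
Scenario A total after 2 periods: 20621
Scenario B projection —
Period 1.
Births: 6100 × 0.577 = 3520, 1800 × 0.48 = 864 — total 4384
20–39: 3100 × 0.958 = 2970
40–59: 6100 × 0.949 = 5789
60–79: 1800 × 0.945 = 1701
80+: 6650 × 0.924 + 1950 × 0.423 = 6145 + 825 = 6970
Population now: 0–19=4384, 20–39=2970, 40–59=5789, 60–79=1701, 80+=6970
Period 2.
Births: 2970 × 0.577 = 1714, 5789 × 0.48 = 2779 — total 4493
20–39: 4384 × 0.958 = 4200
40–59: 2970 × 0.949 = 2819
60–79: 5789 × 0.945 = 5471
80+: 1701 × 0.924 + 6970 × 0.423 = 1572 + 2948 = 4520
Population now: 0–19=4493, 20–39=4200, 40–59=2819, 60–79=5471, 80+=4520
Scenario B total after 2 periods: 21503
Difference B − A = 21503 − 20621 = 882

882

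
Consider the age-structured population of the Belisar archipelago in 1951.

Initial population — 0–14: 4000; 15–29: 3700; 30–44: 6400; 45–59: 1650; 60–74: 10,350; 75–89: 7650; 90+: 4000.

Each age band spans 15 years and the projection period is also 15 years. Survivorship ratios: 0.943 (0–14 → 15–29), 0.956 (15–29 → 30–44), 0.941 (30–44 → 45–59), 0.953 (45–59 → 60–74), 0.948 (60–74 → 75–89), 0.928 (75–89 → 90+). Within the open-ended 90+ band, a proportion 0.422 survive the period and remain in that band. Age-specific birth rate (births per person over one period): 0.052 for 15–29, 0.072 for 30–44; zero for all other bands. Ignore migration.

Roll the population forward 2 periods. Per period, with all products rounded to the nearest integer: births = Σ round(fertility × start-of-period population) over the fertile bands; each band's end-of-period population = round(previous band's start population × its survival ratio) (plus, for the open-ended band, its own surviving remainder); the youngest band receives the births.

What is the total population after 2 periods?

28044

Period 1.
Births: 3700 × 0.052 = 192 ; 6400 × 0.072 = 461 ⇒ total 653
15–29: 4000 × 0.943 = 3772
30–44: 3700 × 0.956 = 3537
45–59: 6400 × 0.941 = 6022
60–74: 1650 × 0.953 = 1572
75–89: 10350 × 0.948 = 9812
90+: 7650 × 0.928 + 4000 × 0.422 = 7099 + 1688 = 8787
Population now: 0–14=653, 15–29=3772, 30–44=3537, 45–59=6022, 60–74=1572, 75–89=9812, 90+=8787
Period 2.
Births: 3772 × 0.052 = 196 ; 3537 × 0.072 = 255 ⇒ total 451
15–29: 653 × 0.943 = 616
30–44: 3772 × 0.956 = 3606
45–59: 3537 × 0.941 = 3328
60–74: 6022 × 0.953 = 5739
75–89: 1572 × 0.948 = 1490
90+: 9812 × 0.928 + 8787 × 0.422 = 9106 + 3708 = 12814
Population now: 0–14=451, 15–29=616, 30–44=3606, 45–59=3328, 60–74=5739, 75–89=1490, 90+=12814
Total after period 2: 451 + 616 + 3606 + 3328 + 5739 + 1490 + 12814 = 28044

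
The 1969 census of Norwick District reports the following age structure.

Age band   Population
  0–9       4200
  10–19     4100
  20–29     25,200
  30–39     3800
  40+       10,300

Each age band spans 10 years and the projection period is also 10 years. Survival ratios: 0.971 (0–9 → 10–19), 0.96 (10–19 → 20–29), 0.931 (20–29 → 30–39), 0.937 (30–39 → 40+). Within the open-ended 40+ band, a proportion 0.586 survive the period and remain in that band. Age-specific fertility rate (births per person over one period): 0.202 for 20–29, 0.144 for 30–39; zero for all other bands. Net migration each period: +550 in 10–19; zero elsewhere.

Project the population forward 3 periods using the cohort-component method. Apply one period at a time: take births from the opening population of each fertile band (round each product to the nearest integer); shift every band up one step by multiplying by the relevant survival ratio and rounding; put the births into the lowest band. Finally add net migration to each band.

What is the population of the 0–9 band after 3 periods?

Call the bands 1 to 5, youngest first.
Period 1:
Births: 25200 * 0.202 = 5090 ; 3800 * 0.144 = 547 — total 5637
Band 2: 4200 * 0.971 = 4078
Band 3: 4100 * 0.96 = 3936
Band 4: 25200 * 0.931 = 23461
Band 5: 3800 * 0.937 + 10300 * 0.586 = 3561 + 6036 = 9597
Net migration: Band 2 + 550 → 4628
→ [5637, 4628, 3936, 23461, 9597]
Period 2:
Births: 3936 * 0.202 = 795 ; 23461 * 0.144 = 3378 — total 4173
Band 2: 5637 * 0.971 = 5474
Band 3: 4628 * 0.96 = 4443
Band 4: 3936 * 0.931 = 3664
Band 5: 23461 * 0.937 + 9597 * 0.586 = 21983 + 5624 = 27607
Net migration: Band 2 + 550 → 6024
→ [4173, 6024, 4443, 3664, 27607]
Period 3:
Births: 4443 * 0.202 = 897 ; 3664 * 0.144 = 528 — total 1425
Band 2: 4173 * 0.971 = 4052
Band 3: 6024 * 0.96 = 5783
Band 4: 4443 * 0.931 = 4136
Band 5: 3664 * 0.937 + 27607 * 0.586 = 3433 + 16178 = 19611
Net migration: Band 2 + 550 → 4602
→ [1425, 4602, 5783, 4136, 19611]

1425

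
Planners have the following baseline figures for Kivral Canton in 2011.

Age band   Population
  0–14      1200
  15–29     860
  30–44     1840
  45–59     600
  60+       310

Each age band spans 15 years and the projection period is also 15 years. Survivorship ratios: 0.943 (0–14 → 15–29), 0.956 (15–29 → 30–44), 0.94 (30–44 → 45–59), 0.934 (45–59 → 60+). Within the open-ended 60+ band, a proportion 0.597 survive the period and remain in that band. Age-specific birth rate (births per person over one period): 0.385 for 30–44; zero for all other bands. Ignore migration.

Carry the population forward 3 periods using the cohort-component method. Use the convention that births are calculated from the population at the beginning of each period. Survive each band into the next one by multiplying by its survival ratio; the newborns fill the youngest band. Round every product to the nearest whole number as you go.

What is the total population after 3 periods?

4323

Let band 1 be 0–14 through band 5 = 60+.
Period 1.
Births: 1840 × 0.385 = 708
Band 2: 1200 × 0.943 = 1132
Band 3: 860 × 0.956 = 822
Band 4: 1840 × 0.94 = 1730
Band 5: 600 × 0.934 + 310 × 0.597 = 560 + 185 = 745
End of period: [708, 1132, 822, 1730, 745]
Period 2.
Births: 822 × 0.385 = 316
Band 2: 708 × 0.943 = 668
Band 3: 1132 × 0.956 = 1082
Band 4: 822 × 0.94 = 773
Band 5: 1730 × 0.934 + 745 × 0.597 = 1616 + 445 = 2061
End of period: [316, 668, 1082, 773, 2061]
Period 3.
Births: 1082 × 0.385 = 417
Band 2: 316 × 0.943 = 298
Band 3: 668 × 0.956 = 639
Band 4: 1082 × 0.94 = 1017
Band 5: 773 × 0.934 + 2061 × 0.597 = 722 + 1230 = 1952
End of period: [417, 298, 639, 1017, 1952]
Total after period 3: 417 + 298 + 639 + 1017 + 1952 = 4323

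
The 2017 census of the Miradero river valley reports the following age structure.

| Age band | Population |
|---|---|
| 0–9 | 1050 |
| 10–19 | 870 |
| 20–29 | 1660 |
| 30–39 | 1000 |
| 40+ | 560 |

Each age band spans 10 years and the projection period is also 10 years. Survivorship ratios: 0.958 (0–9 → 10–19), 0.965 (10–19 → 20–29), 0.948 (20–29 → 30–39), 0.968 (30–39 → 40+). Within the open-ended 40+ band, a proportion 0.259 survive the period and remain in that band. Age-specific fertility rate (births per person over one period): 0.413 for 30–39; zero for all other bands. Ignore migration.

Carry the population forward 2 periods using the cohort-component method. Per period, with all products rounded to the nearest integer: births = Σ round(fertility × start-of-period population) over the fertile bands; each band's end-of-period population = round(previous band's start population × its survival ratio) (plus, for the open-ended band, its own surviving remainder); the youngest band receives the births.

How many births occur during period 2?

After projecting period 1:
Births: 1000 × 0.413 = 413
10–19: 1050 × 0.958 = 1006
20–29: 870 × 0.965 = 840
30–39: 1660 × 0.948 = 1574
40+: 1000 × 0.968 + 560 × 0.259 = 968 + 145 = 1113
Population now: 0–9=413, 10–19=1006, 20–29=840, 30–39=1574, 40+=1113
After projecting period 2:
Births: 1574 × 0.413 = 650
10–19: 413 × 0.958 = 396
20–29: 1006 × 0.965 = 971
30–39: 840 × 0.948 = 796
40+: 1574 × 0.968 + 1113 × 0.259 = 1524 + 288 = 1812
Population now: 0–9=650, 10–19=396, 20–29=971, 30–39=796, 40+=1812

650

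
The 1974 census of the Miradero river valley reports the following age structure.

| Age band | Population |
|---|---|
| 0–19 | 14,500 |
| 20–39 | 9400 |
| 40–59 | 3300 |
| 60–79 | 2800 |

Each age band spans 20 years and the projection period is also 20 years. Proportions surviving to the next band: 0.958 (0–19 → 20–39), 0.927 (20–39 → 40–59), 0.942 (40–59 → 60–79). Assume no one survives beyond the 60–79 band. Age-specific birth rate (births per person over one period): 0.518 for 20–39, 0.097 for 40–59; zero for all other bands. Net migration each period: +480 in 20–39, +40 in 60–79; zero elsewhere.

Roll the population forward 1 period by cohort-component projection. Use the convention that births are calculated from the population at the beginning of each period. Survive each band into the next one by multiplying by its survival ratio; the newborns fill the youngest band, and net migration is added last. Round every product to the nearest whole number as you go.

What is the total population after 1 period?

31423

Call the bands 1 to 4, youngest first.
Period 1:
Births: 9400 * 0.518 = 4869, 3300 * 0.097 = 320 → total 5189
Band 2: 14500 * 0.958 = 13891
Band 3: 9400 * 0.927 = 8714
Band 4: 3300 * 0.942 = 3109
Net migration: Band 2 + 480 → 14371; Band 4 + 40 → 3149
→ [5189, 14371, 8714, 3149]
Total after period 1: 5189 + 14371 + 8714 + 3149 = 31423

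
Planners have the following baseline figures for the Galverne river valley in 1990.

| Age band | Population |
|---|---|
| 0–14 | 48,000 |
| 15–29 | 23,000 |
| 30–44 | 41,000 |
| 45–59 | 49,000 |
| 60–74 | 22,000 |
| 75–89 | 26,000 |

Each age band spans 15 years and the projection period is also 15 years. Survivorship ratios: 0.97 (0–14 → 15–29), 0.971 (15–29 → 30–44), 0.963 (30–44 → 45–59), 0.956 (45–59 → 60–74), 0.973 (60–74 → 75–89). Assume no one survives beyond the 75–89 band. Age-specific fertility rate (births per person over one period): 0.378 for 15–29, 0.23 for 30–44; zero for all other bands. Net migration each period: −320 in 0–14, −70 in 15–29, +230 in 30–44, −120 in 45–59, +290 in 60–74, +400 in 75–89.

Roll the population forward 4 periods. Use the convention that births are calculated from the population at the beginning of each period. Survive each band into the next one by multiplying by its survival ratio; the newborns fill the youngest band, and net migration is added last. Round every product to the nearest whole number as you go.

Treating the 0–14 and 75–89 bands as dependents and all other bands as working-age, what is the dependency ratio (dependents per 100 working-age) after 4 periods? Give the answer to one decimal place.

[period 1]
Births: 23000 * 0.378 = 8694  |  41000 * 0.23 = 9430 → 18124
15–29: 48000 * 0.97 = 46560
30–44: 23000 * 0.971 = 22333
45–59: 41000 * 0.963 = 39483
60–74: 49000 * 0.956 = 46844
75–89: 22000 * 0.973 = 21406
Net migration: 0–14 − 320 → 17804; 15–29 − 70 → 46490; 30–44 + 230 → 22563; 45–59 − 120 → 39363; 60–74 + 290 → 47134; 75–89 + 400 → 21806
→ [17804, 46490, 22563, 39363, 47134, 21806]
[period 2]
Births: 46490 * 0.378 = 17573  |  22563 * 0.23 = 5189 → 22762
15–29: 17804 * 0.97 = 17270
30–44: 46490 * 0.971 = 45142
45–59: 22563 * 0.963 = 21728
60–74: 39363 * 0.956 = 37631
75–89: 47134 * 0.973 = 45861
Net migration: 0–14 − 320 → 22442; 15–29 − 70 → 17200; 30–44 + 230 → 45372; 45–59 − 120 → 21608; 60–74 + 290 → 37921; 75–89 + 400 → 46261
→ [22442, 17200, 45372, 21608, 37921, 46261]
[period 3]
Births: 17200 * 0.378 = 6502  |  45372 * 0.23 = 10436 → 16938
15–29: 22442 * 0.97 = 21769
30–44: 17200 * 0.971 = 16701
45–59: 45372 * 0.963 = 43693
60–74: 21608 * 0.956 = 20657
75–89: 37921 * 0.973 = 36897
Net migration: 0–14 − 320 → 16618; 15–29 − 70 → 21699; 30–44 + 230 → 16931; 45–59 − 120 → 43573; 60–74 + 290 → 20947; 75–89 + 400 → 37297
→ [16618, 21699, 16931, 43573, 20947, 37297]
[period 4]
Births: 21699 * 0.378 = 8202  |  16931 * 0.23 = 3894 → 12096
15–29: 16618 * 0.97 = 16119
30–44: 21699 * 0.971 = 21070
45–59: 16931 * 0.963 = 16305
60–74: 43573 * 0.956 = 41656
75–89: 20947 * 0.973 = 20381
Net migration: 0–14 − 320 → 11776; 15–29 − 70 → 16049; 30–44 + 230 → 21300; 45–59 − 120 → 16185; 60–74 + 290 → 41946; 75–89 + 400 → 20781
→ [11776, 16049, 21300, 16185, 41946, 20781]
Dependents (band 0–14 + band 75–89) = 11776 + 20781 = 32557; working-age = 95480; ratio = 32557/95480 × 100 = 34.1

34.1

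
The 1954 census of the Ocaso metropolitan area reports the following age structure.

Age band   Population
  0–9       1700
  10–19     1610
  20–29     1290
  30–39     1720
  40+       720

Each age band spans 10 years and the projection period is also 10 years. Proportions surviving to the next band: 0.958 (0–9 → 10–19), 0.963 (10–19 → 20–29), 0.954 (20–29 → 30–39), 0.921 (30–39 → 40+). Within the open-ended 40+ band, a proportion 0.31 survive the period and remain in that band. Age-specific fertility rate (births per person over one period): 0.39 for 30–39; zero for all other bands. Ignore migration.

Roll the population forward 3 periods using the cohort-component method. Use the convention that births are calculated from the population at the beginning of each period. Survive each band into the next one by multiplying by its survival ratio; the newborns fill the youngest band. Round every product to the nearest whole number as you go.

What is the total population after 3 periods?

5040

Period 1:
Births: 1720 × 0.39 = 671
10–19: 1700 × 0.958 = 1629
20–29: 1610 × 0.963 = 1550
30–39: 1290 × 0.954 = 1231
40+: 1720 × 0.921 + 720 × 0.31 = 1584 + 223 = 1807
→ [671, 1629, 1550, 1231, 1807]
Period 2:
Births: 1231 × 0.39 = 480
10–19: 671 × 0.958 = 643
20–29: 1629 × 0.963 = 1569
30–39: 1550 × 0.954 = 1479
40+: 1231 × 0.921 + 1807 × 0.31 = 1134 + 560 = 1694
→ [480, 643, 1569, 1479, 1694]
Period 3:
Births: 1479 × 0.39 = 577
10–19: 480 × 0.958 = 460
20–29: 643 × 0.963 = 619
30–39: 1569 × 0.954 = 1497
40+: 1479 × 0.921 + 1694 × 0.31 = 1362 + 525 = 1887
→ [577, 460, 619, 1497, 1887]
Total after period 3: 577 + 460 + 619 + 1497 + 1887 = 5040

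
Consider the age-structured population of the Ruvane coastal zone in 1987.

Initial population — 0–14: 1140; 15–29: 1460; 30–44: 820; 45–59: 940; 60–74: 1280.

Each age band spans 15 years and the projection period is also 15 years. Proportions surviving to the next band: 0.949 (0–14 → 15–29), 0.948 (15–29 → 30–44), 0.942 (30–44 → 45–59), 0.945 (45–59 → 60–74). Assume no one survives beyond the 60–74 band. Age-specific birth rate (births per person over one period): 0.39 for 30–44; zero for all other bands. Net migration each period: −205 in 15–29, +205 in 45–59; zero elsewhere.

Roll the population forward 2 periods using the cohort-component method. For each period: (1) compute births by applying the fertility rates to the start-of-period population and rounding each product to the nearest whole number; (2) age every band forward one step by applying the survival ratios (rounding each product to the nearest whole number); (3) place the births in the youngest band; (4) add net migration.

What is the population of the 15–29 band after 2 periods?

Numbering the bands 1..5 from youngest to oldest:
Period 1:
Births: 820 × 0.39 = 320
Band 2: 1140 × 0.949 = 1082
Band 3: 1460 × 0.948 = 1384
Band 4: 820 × 0.942 = 772
Band 5: 940 × 0.945 = 888
Net migration: Band 2 − 205 → 877; Band 4 + 205 → 977
End of period: [320, 877, 1384, 977, 888]
Period 2:
Births: 1384 × 0.39 = 540
Band 2: 320 × 0.949 = 304
Band 3: 877 × 0.948 = 831
Band 4: 1384 × 0.942 = 1304
Band 5: 977 × 0.945 = 923
Net migration: Band 2 − 205 → 99; Band 4 + 205 → 1509
End of period: [540, 99, 831, 1509, 923]

99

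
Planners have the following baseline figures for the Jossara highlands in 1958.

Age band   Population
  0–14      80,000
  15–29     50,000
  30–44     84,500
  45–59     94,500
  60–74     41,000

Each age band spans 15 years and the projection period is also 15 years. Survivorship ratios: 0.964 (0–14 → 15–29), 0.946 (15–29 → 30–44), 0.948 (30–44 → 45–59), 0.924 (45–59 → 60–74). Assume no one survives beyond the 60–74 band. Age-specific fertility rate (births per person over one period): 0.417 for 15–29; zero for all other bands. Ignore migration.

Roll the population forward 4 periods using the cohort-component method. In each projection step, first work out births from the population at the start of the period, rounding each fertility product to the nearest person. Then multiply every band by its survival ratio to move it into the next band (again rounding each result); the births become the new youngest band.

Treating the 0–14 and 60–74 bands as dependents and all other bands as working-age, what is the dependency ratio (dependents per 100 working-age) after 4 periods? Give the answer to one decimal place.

After projecting period 1:
Births: 50000 × 0.417 = 20850
15–29: 80000 × 0.964 = 77120
30–44: 50000 × 0.946 = 47300
45–59: 84500 × 0.948 = 80106
60–74: 94500 × 0.924 = 87318
Giving 20850 / 77120 / 47300 / 80106 / 87318.
After projecting period 2:
Births: 77120 × 0.417 = 32159
15–29: 20850 × 0.964 = 20099
30–44: 77120 × 0.946 = 72956
45–59: 47300 × 0.948 = 44840
60–74: 80106 × 0.924 = 74018
Giving 32159 / 20099 / 72956 / 44840 / 74018.
After projecting period 3:
Births: 20099 × 0.417 = 8381
15–29: 32159 × 0.964 = 31001
30–44: 20099 × 0.946 = 19014
45–59: 72956 × 0.948 = 69162
60–74: 44840 × 0.924 = 41432
Giving 8381 / 31001 / 19014 / 69162 / 41432.
After projecting period 4:
Births: 31001 × 0.417 = 12927
15–29: 8381 × 0.964 = 8079
30–44: 31001 × 0.946 = 29327
45–59: 19014 × 0.948 = 18025
60–74: 69162 × 0.924 = 63906
Giving 12927 / 8079 / 29327 / 18025 / 63906.
Dependents (band 0–14 + band 60–74) = 12927 + 63906 = 76833; working-age = 55431; ratio = 76833/55431 × 100 = 138.6

138.6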